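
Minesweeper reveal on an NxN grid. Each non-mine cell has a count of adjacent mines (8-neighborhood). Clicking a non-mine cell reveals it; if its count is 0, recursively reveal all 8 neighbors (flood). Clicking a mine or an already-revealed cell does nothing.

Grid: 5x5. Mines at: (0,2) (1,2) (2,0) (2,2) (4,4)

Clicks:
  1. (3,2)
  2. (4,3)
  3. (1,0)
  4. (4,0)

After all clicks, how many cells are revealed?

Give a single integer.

Click 1 (3,2) count=1: revealed 1 new [(3,2)] -> total=1
Click 2 (4,3) count=1: revealed 1 new [(4,3)] -> total=2
Click 3 (1,0) count=1: revealed 1 new [(1,0)] -> total=3
Click 4 (4,0) count=0: revealed 6 new [(3,0) (3,1) (3,3) (4,0) (4,1) (4,2)] -> total=9

Answer: 9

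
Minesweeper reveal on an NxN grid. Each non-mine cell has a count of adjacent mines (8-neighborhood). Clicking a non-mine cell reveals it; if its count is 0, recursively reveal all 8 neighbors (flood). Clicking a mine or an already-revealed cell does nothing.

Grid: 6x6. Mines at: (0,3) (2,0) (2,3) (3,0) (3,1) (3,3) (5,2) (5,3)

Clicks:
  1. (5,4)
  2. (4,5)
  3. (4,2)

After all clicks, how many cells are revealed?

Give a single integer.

Click 1 (5,4) count=1: revealed 1 new [(5,4)] -> total=1
Click 2 (4,5) count=0: revealed 11 new [(0,4) (0,5) (1,4) (1,5) (2,4) (2,5) (3,4) (3,5) (4,4) (4,5) (5,5)] -> total=12
Click 3 (4,2) count=4: revealed 1 new [(4,2)] -> total=13

Answer: 13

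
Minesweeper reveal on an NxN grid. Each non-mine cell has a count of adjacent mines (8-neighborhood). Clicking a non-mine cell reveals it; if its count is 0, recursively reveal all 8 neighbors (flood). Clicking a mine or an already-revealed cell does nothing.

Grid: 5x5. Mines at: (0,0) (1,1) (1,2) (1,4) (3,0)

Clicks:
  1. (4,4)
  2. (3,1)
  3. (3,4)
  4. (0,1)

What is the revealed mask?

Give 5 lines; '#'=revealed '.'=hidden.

Click 1 (4,4) count=0: revealed 12 new [(2,1) (2,2) (2,3) (2,4) (3,1) (3,2) (3,3) (3,4) (4,1) (4,2) (4,3) (4,4)] -> total=12
Click 2 (3,1) count=1: revealed 0 new [(none)] -> total=12
Click 3 (3,4) count=0: revealed 0 new [(none)] -> total=12
Click 4 (0,1) count=3: revealed 1 new [(0,1)] -> total=13

Answer: .#...
.....
.####
.####
.####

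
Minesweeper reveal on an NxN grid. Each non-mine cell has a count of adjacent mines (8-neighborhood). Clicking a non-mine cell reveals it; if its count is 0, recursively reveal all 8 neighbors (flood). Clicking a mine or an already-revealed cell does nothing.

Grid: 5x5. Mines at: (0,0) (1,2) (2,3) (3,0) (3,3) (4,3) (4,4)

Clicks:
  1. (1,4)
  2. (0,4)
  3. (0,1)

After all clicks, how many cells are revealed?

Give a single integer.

Click 1 (1,4) count=1: revealed 1 new [(1,4)] -> total=1
Click 2 (0,4) count=0: revealed 3 new [(0,3) (0,4) (1,3)] -> total=4
Click 3 (0,1) count=2: revealed 1 new [(0,1)] -> total=5

Answer: 5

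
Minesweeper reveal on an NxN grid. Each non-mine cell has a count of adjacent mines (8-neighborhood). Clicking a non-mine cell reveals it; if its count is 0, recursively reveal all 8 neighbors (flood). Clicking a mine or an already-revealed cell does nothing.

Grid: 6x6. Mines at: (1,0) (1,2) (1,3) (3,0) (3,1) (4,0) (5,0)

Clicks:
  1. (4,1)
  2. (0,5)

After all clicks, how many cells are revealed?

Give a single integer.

Answer: 22

Derivation:
Click 1 (4,1) count=4: revealed 1 new [(4,1)] -> total=1
Click 2 (0,5) count=0: revealed 21 new [(0,4) (0,5) (1,4) (1,5) (2,2) (2,3) (2,4) (2,5) (3,2) (3,3) (3,4) (3,5) (4,2) (4,3) (4,4) (4,5) (5,1) (5,2) (5,3) (5,4) (5,5)] -> total=22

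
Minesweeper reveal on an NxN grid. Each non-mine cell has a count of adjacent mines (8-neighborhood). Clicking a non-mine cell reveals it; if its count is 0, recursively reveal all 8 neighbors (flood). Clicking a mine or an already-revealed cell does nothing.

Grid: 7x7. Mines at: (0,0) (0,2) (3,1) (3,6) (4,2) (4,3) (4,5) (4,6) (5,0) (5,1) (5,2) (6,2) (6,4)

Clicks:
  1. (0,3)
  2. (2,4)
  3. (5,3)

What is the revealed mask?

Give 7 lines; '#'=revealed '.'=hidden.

Answer: ...####
..#####
..#####
..####.
.......
...#...
.......

Derivation:
Click 1 (0,3) count=1: revealed 1 new [(0,3)] -> total=1
Click 2 (2,4) count=0: revealed 17 new [(0,4) (0,5) (0,6) (1,2) (1,3) (1,4) (1,5) (1,6) (2,2) (2,3) (2,4) (2,5) (2,6) (3,2) (3,3) (3,4) (3,5)] -> total=18
Click 3 (5,3) count=5: revealed 1 new [(5,3)] -> total=19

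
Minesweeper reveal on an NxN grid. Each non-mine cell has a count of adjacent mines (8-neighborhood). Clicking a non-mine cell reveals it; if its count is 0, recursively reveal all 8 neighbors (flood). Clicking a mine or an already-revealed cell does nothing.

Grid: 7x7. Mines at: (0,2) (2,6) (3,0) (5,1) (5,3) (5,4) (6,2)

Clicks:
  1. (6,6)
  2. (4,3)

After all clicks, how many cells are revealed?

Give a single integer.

Answer: 9

Derivation:
Click 1 (6,6) count=0: revealed 8 new [(3,5) (3,6) (4,5) (4,6) (5,5) (5,6) (6,5) (6,6)] -> total=8
Click 2 (4,3) count=2: revealed 1 new [(4,3)] -> total=9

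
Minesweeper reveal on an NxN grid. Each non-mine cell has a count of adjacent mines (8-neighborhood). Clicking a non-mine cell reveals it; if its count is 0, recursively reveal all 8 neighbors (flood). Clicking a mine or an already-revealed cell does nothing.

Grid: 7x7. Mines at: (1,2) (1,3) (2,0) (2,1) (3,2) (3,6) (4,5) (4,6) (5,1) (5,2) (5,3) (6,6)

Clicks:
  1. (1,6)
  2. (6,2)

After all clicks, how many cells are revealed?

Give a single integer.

Click 1 (1,6) count=0: revealed 9 new [(0,4) (0,5) (0,6) (1,4) (1,5) (1,6) (2,4) (2,5) (2,6)] -> total=9
Click 2 (6,2) count=3: revealed 1 new [(6,2)] -> total=10

Answer: 10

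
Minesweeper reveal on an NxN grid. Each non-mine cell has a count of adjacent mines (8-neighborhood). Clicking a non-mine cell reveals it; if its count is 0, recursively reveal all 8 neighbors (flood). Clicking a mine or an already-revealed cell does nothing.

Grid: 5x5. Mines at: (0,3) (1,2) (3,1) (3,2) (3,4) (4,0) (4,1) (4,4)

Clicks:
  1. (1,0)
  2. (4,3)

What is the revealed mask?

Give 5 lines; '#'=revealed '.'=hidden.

Answer: ##...
##...
##...
.....
...#.

Derivation:
Click 1 (1,0) count=0: revealed 6 new [(0,0) (0,1) (1,0) (1,1) (2,0) (2,1)] -> total=6
Click 2 (4,3) count=3: revealed 1 new [(4,3)] -> total=7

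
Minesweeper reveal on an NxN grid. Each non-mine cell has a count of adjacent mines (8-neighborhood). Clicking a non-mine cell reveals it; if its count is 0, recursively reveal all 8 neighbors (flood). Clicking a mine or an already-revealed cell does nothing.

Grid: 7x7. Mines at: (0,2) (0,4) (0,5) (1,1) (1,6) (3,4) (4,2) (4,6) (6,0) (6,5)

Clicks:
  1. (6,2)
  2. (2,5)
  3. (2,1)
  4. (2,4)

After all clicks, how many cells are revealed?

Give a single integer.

Answer: 11

Derivation:
Click 1 (6,2) count=0: revealed 8 new [(5,1) (5,2) (5,3) (5,4) (6,1) (6,2) (6,3) (6,4)] -> total=8
Click 2 (2,5) count=2: revealed 1 new [(2,5)] -> total=9
Click 3 (2,1) count=1: revealed 1 new [(2,1)] -> total=10
Click 4 (2,4) count=1: revealed 1 new [(2,4)] -> total=11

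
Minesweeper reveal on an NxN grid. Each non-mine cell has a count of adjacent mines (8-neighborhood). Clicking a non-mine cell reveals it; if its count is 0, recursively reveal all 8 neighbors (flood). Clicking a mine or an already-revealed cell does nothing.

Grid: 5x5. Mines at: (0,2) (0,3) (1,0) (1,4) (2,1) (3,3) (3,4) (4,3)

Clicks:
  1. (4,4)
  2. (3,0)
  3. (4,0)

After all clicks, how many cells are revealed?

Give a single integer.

Click 1 (4,4) count=3: revealed 1 new [(4,4)] -> total=1
Click 2 (3,0) count=1: revealed 1 new [(3,0)] -> total=2
Click 3 (4,0) count=0: revealed 5 new [(3,1) (3,2) (4,0) (4,1) (4,2)] -> total=7

Answer: 7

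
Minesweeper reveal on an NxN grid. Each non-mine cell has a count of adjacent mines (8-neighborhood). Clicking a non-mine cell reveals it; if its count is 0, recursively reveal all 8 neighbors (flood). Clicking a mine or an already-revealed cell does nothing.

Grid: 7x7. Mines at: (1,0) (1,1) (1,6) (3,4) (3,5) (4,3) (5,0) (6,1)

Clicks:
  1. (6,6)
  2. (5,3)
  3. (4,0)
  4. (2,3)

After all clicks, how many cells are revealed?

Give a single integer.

Click 1 (6,6) count=0: revealed 13 new [(4,4) (4,5) (4,6) (5,2) (5,3) (5,4) (5,5) (5,6) (6,2) (6,3) (6,4) (6,5) (6,6)] -> total=13
Click 2 (5,3) count=1: revealed 0 new [(none)] -> total=13
Click 3 (4,0) count=1: revealed 1 new [(4,0)] -> total=14
Click 4 (2,3) count=1: revealed 1 new [(2,3)] -> total=15

Answer: 15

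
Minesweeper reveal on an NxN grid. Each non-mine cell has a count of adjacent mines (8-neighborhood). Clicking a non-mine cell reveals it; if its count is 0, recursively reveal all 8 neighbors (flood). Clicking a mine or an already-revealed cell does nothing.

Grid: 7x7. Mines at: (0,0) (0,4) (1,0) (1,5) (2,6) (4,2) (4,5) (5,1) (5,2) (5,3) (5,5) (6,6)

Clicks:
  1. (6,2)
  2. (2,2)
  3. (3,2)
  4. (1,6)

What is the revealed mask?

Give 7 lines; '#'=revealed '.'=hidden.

Answer: .###...
.####.#
.####..
.####..
.......
.......
..#....

Derivation:
Click 1 (6,2) count=3: revealed 1 new [(6,2)] -> total=1
Click 2 (2,2) count=0: revealed 15 new [(0,1) (0,2) (0,3) (1,1) (1,2) (1,3) (1,4) (2,1) (2,2) (2,3) (2,4) (3,1) (3,2) (3,3) (3,4)] -> total=16
Click 3 (3,2) count=1: revealed 0 new [(none)] -> total=16
Click 4 (1,6) count=2: revealed 1 new [(1,6)] -> total=17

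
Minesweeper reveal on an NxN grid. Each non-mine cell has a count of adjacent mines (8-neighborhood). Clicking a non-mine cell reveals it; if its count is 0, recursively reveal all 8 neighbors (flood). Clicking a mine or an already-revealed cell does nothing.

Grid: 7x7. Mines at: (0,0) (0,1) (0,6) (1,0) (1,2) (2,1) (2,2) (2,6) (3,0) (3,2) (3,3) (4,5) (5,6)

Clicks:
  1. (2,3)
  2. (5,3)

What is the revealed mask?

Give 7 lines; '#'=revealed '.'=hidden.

Click 1 (2,3) count=4: revealed 1 new [(2,3)] -> total=1
Click 2 (5,3) count=0: revealed 17 new [(4,0) (4,1) (4,2) (4,3) (4,4) (5,0) (5,1) (5,2) (5,3) (5,4) (5,5) (6,0) (6,1) (6,2) (6,3) (6,4) (6,5)] -> total=18

Answer: .......
.......
...#...
.......
#####..
######.
######.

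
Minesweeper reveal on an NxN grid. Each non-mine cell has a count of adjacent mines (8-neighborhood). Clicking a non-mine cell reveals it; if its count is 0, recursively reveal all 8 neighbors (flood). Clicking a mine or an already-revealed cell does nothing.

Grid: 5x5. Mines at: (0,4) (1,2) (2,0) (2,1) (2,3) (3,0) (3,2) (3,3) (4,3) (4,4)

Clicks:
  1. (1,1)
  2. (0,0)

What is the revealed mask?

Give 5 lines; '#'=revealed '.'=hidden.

Click 1 (1,1) count=3: revealed 1 new [(1,1)] -> total=1
Click 2 (0,0) count=0: revealed 3 new [(0,0) (0,1) (1,0)] -> total=4

Answer: ##...
##...
.....
.....
.....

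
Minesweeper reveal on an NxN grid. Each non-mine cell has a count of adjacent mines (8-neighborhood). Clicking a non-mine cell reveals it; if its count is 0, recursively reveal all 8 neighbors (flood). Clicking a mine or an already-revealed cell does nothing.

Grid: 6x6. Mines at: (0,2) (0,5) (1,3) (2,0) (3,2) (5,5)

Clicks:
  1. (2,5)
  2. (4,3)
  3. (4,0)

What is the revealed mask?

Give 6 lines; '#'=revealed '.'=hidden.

Answer: ......
....##
...###
##.###
######
#####.

Derivation:
Click 1 (2,5) count=0: revealed 11 new [(1,4) (1,5) (2,3) (2,4) (2,5) (3,3) (3,4) (3,5) (4,3) (4,4) (4,5)] -> total=11
Click 2 (4,3) count=1: revealed 0 new [(none)] -> total=11
Click 3 (4,0) count=0: revealed 10 new [(3,0) (3,1) (4,0) (4,1) (4,2) (5,0) (5,1) (5,2) (5,3) (5,4)] -> total=21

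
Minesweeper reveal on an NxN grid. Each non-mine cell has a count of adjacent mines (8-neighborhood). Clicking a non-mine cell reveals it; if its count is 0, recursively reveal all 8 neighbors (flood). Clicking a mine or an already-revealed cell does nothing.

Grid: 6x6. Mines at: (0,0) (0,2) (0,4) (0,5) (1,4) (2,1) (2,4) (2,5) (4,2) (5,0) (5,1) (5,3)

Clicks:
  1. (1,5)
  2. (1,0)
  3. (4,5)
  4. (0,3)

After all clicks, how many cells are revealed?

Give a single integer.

Answer: 9

Derivation:
Click 1 (1,5) count=5: revealed 1 new [(1,5)] -> total=1
Click 2 (1,0) count=2: revealed 1 new [(1,0)] -> total=2
Click 3 (4,5) count=0: revealed 6 new [(3,4) (3,5) (4,4) (4,5) (5,4) (5,5)] -> total=8
Click 4 (0,3) count=3: revealed 1 new [(0,3)] -> total=9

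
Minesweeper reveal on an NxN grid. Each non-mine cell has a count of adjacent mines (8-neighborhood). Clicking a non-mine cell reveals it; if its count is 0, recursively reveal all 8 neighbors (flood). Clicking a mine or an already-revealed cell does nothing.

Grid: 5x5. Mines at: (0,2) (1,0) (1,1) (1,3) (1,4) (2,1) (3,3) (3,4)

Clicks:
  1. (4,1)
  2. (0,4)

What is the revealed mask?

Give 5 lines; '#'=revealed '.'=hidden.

Answer: ....#
.....
.....
###..
###..

Derivation:
Click 1 (4,1) count=0: revealed 6 new [(3,0) (3,1) (3,2) (4,0) (4,1) (4,2)] -> total=6
Click 2 (0,4) count=2: revealed 1 new [(0,4)] -> total=7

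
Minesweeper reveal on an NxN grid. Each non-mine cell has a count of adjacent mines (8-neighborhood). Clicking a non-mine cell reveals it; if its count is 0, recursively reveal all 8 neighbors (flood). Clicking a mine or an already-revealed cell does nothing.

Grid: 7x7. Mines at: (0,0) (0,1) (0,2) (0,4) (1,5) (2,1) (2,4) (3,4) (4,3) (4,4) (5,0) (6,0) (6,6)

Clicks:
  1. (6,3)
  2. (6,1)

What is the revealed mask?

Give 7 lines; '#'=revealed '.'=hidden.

Answer: .......
.......
.......
.......
.......
.#####.
.#####.

Derivation:
Click 1 (6,3) count=0: revealed 10 new [(5,1) (5,2) (5,3) (5,4) (5,5) (6,1) (6,2) (6,3) (6,4) (6,5)] -> total=10
Click 2 (6,1) count=2: revealed 0 new [(none)] -> total=10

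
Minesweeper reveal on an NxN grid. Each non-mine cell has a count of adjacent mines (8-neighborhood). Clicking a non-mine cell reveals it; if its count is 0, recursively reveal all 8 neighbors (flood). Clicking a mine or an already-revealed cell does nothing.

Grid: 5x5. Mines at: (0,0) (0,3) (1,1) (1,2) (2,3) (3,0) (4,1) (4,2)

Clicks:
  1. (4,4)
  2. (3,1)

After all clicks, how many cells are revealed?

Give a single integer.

Click 1 (4,4) count=0: revealed 4 new [(3,3) (3,4) (4,3) (4,4)] -> total=4
Click 2 (3,1) count=3: revealed 1 new [(3,1)] -> total=5

Answer: 5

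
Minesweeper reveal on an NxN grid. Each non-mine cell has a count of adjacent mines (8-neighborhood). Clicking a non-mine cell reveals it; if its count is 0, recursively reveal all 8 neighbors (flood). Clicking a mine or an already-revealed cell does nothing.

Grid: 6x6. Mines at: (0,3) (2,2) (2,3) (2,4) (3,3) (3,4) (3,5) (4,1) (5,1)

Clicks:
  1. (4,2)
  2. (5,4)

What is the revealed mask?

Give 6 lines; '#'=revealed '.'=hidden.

Click 1 (4,2) count=3: revealed 1 new [(4,2)] -> total=1
Click 2 (5,4) count=0: revealed 7 new [(4,3) (4,4) (4,5) (5,2) (5,3) (5,4) (5,5)] -> total=8

Answer: ......
......
......
......
..####
..####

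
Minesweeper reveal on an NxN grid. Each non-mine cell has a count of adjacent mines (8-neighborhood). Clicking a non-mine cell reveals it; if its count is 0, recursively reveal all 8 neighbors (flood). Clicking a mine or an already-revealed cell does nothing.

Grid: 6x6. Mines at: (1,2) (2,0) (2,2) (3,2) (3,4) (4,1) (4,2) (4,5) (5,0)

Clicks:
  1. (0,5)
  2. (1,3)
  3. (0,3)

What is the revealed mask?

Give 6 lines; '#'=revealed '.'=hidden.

Answer: ...###
...###
...###
......
......
......

Derivation:
Click 1 (0,5) count=0: revealed 9 new [(0,3) (0,4) (0,5) (1,3) (1,4) (1,5) (2,3) (2,4) (2,5)] -> total=9
Click 2 (1,3) count=2: revealed 0 new [(none)] -> total=9
Click 3 (0,3) count=1: revealed 0 new [(none)] -> total=9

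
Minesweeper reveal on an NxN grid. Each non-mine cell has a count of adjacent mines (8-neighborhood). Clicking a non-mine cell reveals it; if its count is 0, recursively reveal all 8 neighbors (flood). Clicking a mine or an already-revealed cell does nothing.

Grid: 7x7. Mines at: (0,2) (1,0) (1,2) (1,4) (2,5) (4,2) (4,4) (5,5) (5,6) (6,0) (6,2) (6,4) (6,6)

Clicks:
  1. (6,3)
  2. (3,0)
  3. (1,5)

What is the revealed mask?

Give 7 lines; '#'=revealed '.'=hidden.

Click 1 (6,3) count=2: revealed 1 new [(6,3)] -> total=1
Click 2 (3,0) count=0: revealed 8 new [(2,0) (2,1) (3,0) (3,1) (4,0) (4,1) (5,0) (5,1)] -> total=9
Click 3 (1,5) count=2: revealed 1 new [(1,5)] -> total=10

Answer: .......
.....#.
##.....
##.....
##.....
##.....
...#...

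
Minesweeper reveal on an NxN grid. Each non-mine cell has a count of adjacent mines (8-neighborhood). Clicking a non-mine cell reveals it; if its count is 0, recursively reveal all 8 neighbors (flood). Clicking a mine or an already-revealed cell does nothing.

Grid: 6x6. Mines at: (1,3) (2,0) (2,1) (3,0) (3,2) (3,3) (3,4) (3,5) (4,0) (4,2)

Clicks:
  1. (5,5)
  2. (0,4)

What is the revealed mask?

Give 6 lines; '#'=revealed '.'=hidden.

Answer: ....#.
......
......
......
...###
...###

Derivation:
Click 1 (5,5) count=0: revealed 6 new [(4,3) (4,4) (4,5) (5,3) (5,4) (5,5)] -> total=6
Click 2 (0,4) count=1: revealed 1 new [(0,4)] -> total=7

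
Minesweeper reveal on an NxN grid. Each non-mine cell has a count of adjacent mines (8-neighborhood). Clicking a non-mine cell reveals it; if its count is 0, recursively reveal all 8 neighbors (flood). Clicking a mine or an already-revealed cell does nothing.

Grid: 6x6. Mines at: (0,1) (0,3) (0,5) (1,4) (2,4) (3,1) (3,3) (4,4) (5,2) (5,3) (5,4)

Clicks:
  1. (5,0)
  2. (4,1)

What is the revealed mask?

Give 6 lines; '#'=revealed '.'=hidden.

Answer: ......
......
......
......
##....
##....

Derivation:
Click 1 (5,0) count=0: revealed 4 new [(4,0) (4,1) (5,0) (5,1)] -> total=4
Click 2 (4,1) count=2: revealed 0 new [(none)] -> total=4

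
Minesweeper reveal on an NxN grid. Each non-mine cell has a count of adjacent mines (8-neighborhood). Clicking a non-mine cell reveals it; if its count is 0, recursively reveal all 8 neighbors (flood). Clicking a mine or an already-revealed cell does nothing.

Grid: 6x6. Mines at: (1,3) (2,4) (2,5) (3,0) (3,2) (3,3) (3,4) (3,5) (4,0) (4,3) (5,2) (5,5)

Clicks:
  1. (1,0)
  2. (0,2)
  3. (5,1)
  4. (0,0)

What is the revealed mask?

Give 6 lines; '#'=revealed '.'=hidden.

Answer: ###...
###...
###...
......
......
.#....

Derivation:
Click 1 (1,0) count=0: revealed 9 new [(0,0) (0,1) (0,2) (1,0) (1,1) (1,2) (2,0) (2,1) (2,2)] -> total=9
Click 2 (0,2) count=1: revealed 0 new [(none)] -> total=9
Click 3 (5,1) count=2: revealed 1 new [(5,1)] -> total=10
Click 4 (0,0) count=0: revealed 0 new [(none)] -> total=10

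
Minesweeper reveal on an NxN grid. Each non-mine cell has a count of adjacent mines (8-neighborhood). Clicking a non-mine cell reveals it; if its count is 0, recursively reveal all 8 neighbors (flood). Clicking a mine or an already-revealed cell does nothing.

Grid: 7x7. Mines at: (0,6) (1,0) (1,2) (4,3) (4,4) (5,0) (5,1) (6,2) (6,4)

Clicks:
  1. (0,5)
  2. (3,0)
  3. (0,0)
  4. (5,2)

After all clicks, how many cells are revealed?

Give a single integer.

Answer: 12

Derivation:
Click 1 (0,5) count=1: revealed 1 new [(0,5)] -> total=1
Click 2 (3,0) count=0: revealed 9 new [(2,0) (2,1) (2,2) (3,0) (3,1) (3,2) (4,0) (4,1) (4,2)] -> total=10
Click 3 (0,0) count=1: revealed 1 new [(0,0)] -> total=11
Click 4 (5,2) count=3: revealed 1 new [(5,2)] -> total=12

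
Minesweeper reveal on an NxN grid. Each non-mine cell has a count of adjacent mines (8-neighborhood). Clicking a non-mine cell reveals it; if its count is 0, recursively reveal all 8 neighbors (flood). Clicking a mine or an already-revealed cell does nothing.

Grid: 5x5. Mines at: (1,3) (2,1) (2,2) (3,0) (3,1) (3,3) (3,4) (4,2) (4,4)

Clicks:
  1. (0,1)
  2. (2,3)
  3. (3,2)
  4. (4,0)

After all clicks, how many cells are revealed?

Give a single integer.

Click 1 (0,1) count=0: revealed 6 new [(0,0) (0,1) (0,2) (1,0) (1,1) (1,2)] -> total=6
Click 2 (2,3) count=4: revealed 1 new [(2,3)] -> total=7
Click 3 (3,2) count=5: revealed 1 new [(3,2)] -> total=8
Click 4 (4,0) count=2: revealed 1 new [(4,0)] -> total=9

Answer: 9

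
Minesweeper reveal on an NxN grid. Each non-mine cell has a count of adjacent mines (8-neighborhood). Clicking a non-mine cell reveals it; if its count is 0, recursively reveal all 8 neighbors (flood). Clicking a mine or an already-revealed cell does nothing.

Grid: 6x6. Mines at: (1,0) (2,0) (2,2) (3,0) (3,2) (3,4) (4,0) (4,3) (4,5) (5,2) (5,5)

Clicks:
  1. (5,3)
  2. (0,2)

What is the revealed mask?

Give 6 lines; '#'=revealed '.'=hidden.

Click 1 (5,3) count=2: revealed 1 new [(5,3)] -> total=1
Click 2 (0,2) count=0: revealed 13 new [(0,1) (0,2) (0,3) (0,4) (0,5) (1,1) (1,2) (1,3) (1,4) (1,5) (2,3) (2,4) (2,5)] -> total=14

Answer: .#####
.#####
...###
......
......
...#..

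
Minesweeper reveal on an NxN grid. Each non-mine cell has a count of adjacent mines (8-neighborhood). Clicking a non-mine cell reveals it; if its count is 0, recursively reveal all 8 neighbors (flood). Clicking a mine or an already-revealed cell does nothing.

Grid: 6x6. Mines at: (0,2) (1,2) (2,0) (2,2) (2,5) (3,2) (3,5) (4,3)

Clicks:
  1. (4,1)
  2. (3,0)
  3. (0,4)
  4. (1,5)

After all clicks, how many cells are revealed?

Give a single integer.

Click 1 (4,1) count=1: revealed 1 new [(4,1)] -> total=1
Click 2 (3,0) count=1: revealed 1 new [(3,0)] -> total=2
Click 3 (0,4) count=0: revealed 6 new [(0,3) (0,4) (0,5) (1,3) (1,4) (1,5)] -> total=8
Click 4 (1,5) count=1: revealed 0 new [(none)] -> total=8

Answer: 8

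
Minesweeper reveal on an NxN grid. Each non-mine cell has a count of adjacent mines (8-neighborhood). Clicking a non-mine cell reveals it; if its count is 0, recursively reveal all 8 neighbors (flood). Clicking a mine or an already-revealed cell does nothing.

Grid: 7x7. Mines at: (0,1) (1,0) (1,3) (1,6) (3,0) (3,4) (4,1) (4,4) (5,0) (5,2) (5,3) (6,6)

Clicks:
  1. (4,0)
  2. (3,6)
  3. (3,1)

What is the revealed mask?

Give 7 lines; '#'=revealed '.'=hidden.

Answer: .......
.......
.....##
.#...##
#....##
.....##
.......

Derivation:
Click 1 (4,0) count=3: revealed 1 new [(4,0)] -> total=1
Click 2 (3,6) count=0: revealed 8 new [(2,5) (2,6) (3,5) (3,6) (4,5) (4,6) (5,5) (5,6)] -> total=9
Click 3 (3,1) count=2: revealed 1 new [(3,1)] -> total=10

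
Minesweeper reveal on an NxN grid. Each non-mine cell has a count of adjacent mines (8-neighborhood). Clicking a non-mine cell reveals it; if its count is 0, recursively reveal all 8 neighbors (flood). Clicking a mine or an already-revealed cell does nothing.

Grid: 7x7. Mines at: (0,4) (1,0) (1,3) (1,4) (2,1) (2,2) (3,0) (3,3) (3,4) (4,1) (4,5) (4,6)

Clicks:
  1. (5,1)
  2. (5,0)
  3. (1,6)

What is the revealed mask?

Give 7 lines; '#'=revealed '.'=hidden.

Answer: .....##
.....##
.....##
.....##
.......
##.....
.......

Derivation:
Click 1 (5,1) count=1: revealed 1 new [(5,1)] -> total=1
Click 2 (5,0) count=1: revealed 1 new [(5,0)] -> total=2
Click 3 (1,6) count=0: revealed 8 new [(0,5) (0,6) (1,5) (1,6) (2,5) (2,6) (3,5) (3,6)] -> total=10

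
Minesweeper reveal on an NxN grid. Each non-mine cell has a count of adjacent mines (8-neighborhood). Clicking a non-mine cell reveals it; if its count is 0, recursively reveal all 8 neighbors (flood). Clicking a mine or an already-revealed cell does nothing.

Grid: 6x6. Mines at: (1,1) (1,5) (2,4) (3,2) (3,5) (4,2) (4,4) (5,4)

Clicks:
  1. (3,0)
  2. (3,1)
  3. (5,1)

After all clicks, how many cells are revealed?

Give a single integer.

Answer: 8

Derivation:
Click 1 (3,0) count=0: revealed 8 new [(2,0) (2,1) (3,0) (3,1) (4,0) (4,1) (5,0) (5,1)] -> total=8
Click 2 (3,1) count=2: revealed 0 new [(none)] -> total=8
Click 3 (5,1) count=1: revealed 0 new [(none)] -> total=8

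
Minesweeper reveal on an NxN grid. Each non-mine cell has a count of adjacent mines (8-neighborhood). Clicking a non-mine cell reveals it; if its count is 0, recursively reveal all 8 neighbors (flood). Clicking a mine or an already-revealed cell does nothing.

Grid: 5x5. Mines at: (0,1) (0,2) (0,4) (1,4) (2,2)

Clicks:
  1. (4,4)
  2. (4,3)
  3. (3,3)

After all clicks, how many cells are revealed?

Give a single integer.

Click 1 (4,4) count=0: revealed 16 new [(1,0) (1,1) (2,0) (2,1) (2,3) (2,4) (3,0) (3,1) (3,2) (3,3) (3,4) (4,0) (4,1) (4,2) (4,3) (4,4)] -> total=16
Click 2 (4,3) count=0: revealed 0 new [(none)] -> total=16
Click 3 (3,3) count=1: revealed 0 new [(none)] -> total=16

Answer: 16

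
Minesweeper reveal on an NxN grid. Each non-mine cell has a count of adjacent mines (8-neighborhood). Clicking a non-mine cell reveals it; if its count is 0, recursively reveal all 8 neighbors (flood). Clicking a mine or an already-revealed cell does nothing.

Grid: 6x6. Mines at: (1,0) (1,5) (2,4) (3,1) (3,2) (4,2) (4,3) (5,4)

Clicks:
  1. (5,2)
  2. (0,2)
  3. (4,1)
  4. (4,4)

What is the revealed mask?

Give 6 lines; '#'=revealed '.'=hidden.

Answer: .####.
.####.
.###..
......
.#..#.
..#...

Derivation:
Click 1 (5,2) count=2: revealed 1 new [(5,2)] -> total=1
Click 2 (0,2) count=0: revealed 11 new [(0,1) (0,2) (0,3) (0,4) (1,1) (1,2) (1,3) (1,4) (2,1) (2,2) (2,3)] -> total=12
Click 3 (4,1) count=3: revealed 1 new [(4,1)] -> total=13
Click 4 (4,4) count=2: revealed 1 new [(4,4)] -> total=14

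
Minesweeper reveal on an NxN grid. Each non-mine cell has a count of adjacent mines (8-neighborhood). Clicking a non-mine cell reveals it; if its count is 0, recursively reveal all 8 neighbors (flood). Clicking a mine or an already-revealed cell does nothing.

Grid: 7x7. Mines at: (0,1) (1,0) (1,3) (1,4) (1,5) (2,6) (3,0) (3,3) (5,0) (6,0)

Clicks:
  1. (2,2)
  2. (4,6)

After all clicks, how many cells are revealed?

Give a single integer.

Answer: 22

Derivation:
Click 1 (2,2) count=2: revealed 1 new [(2,2)] -> total=1
Click 2 (4,6) count=0: revealed 21 new [(3,4) (3,5) (3,6) (4,1) (4,2) (4,3) (4,4) (4,5) (4,6) (5,1) (5,2) (5,3) (5,4) (5,5) (5,6) (6,1) (6,2) (6,3) (6,4) (6,5) (6,6)] -> total=22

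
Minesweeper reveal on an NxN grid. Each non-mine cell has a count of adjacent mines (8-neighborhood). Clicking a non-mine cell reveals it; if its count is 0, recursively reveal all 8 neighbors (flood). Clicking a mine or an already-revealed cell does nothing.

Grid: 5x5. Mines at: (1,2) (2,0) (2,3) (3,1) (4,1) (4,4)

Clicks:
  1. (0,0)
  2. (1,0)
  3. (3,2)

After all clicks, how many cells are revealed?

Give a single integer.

Click 1 (0,0) count=0: revealed 4 new [(0,0) (0,1) (1,0) (1,1)] -> total=4
Click 2 (1,0) count=1: revealed 0 new [(none)] -> total=4
Click 3 (3,2) count=3: revealed 1 new [(3,2)] -> total=5

Answer: 5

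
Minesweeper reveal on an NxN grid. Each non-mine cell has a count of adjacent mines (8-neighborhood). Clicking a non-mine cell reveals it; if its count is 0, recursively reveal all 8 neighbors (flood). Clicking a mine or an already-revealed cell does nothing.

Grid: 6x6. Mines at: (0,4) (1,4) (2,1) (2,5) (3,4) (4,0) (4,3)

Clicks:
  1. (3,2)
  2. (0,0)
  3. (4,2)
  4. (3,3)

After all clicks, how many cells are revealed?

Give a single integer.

Answer: 11

Derivation:
Click 1 (3,2) count=2: revealed 1 new [(3,2)] -> total=1
Click 2 (0,0) count=0: revealed 8 new [(0,0) (0,1) (0,2) (0,3) (1,0) (1,1) (1,2) (1,3)] -> total=9
Click 3 (4,2) count=1: revealed 1 new [(4,2)] -> total=10
Click 4 (3,3) count=2: revealed 1 new [(3,3)] -> total=11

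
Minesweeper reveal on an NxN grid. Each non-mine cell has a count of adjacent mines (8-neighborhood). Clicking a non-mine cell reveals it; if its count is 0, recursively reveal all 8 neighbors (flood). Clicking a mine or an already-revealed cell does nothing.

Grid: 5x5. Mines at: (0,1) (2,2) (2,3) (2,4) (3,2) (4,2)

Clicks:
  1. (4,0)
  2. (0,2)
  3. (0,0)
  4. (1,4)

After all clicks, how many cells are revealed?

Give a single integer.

Answer: 11

Derivation:
Click 1 (4,0) count=0: revealed 8 new [(1,0) (1,1) (2,0) (2,1) (3,0) (3,1) (4,0) (4,1)] -> total=8
Click 2 (0,2) count=1: revealed 1 new [(0,2)] -> total=9
Click 3 (0,0) count=1: revealed 1 new [(0,0)] -> total=10
Click 4 (1,4) count=2: revealed 1 new [(1,4)] -> total=11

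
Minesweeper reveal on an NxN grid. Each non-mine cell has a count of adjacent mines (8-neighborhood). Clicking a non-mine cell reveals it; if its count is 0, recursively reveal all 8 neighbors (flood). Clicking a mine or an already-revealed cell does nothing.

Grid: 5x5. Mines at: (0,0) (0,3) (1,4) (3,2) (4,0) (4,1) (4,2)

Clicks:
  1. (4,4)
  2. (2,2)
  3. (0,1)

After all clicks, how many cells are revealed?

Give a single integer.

Click 1 (4,4) count=0: revealed 6 new [(2,3) (2,4) (3,3) (3,4) (4,3) (4,4)] -> total=6
Click 2 (2,2) count=1: revealed 1 new [(2,2)] -> total=7
Click 3 (0,1) count=1: revealed 1 new [(0,1)] -> total=8

Answer: 8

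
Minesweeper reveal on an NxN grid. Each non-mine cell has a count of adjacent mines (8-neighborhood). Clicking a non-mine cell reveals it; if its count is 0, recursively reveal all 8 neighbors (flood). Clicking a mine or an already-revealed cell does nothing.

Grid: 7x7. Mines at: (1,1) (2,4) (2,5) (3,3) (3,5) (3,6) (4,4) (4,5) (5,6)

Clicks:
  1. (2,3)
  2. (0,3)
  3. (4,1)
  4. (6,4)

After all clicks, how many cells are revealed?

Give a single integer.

Answer: 33

Derivation:
Click 1 (2,3) count=2: revealed 1 new [(2,3)] -> total=1
Click 2 (0,3) count=0: revealed 10 new [(0,2) (0,3) (0,4) (0,5) (0,6) (1,2) (1,3) (1,4) (1,5) (1,6)] -> total=11
Click 3 (4,1) count=0: revealed 22 new [(2,0) (2,1) (2,2) (3,0) (3,1) (3,2) (4,0) (4,1) (4,2) (4,3) (5,0) (5,1) (5,2) (5,3) (5,4) (5,5) (6,0) (6,1) (6,2) (6,3) (6,4) (6,5)] -> total=33
Click 4 (6,4) count=0: revealed 0 new [(none)] -> total=33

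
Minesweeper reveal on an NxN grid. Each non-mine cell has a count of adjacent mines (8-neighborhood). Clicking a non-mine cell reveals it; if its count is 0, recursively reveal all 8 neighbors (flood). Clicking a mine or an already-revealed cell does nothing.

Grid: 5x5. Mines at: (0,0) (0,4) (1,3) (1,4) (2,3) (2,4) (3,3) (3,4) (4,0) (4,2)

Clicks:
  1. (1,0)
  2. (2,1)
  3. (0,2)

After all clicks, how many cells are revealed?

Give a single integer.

Answer: 10

Derivation:
Click 1 (1,0) count=1: revealed 1 new [(1,0)] -> total=1
Click 2 (2,1) count=0: revealed 8 new [(1,1) (1,2) (2,0) (2,1) (2,2) (3,0) (3,1) (3,2)] -> total=9
Click 3 (0,2) count=1: revealed 1 new [(0,2)] -> total=10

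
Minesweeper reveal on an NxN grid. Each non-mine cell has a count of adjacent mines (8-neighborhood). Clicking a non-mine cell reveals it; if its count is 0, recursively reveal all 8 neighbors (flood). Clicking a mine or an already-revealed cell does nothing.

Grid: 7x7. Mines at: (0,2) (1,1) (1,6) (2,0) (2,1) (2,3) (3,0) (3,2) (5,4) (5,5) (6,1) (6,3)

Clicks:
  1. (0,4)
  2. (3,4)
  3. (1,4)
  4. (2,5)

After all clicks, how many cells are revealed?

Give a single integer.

Click 1 (0,4) count=0: revealed 6 new [(0,3) (0,4) (0,5) (1,3) (1,4) (1,5)] -> total=6
Click 2 (3,4) count=1: revealed 1 new [(3,4)] -> total=7
Click 3 (1,4) count=1: revealed 0 new [(none)] -> total=7
Click 4 (2,5) count=1: revealed 1 new [(2,5)] -> total=8

Answer: 8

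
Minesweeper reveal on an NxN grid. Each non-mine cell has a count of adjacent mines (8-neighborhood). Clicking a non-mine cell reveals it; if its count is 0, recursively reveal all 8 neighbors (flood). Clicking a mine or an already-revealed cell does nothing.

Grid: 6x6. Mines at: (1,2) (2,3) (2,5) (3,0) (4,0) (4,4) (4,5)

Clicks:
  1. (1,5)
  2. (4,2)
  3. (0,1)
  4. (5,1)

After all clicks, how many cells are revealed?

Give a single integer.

Click 1 (1,5) count=1: revealed 1 new [(1,5)] -> total=1
Click 2 (4,2) count=0: revealed 9 new [(3,1) (3,2) (3,3) (4,1) (4,2) (4,3) (5,1) (5,2) (5,3)] -> total=10
Click 3 (0,1) count=1: revealed 1 new [(0,1)] -> total=11
Click 4 (5,1) count=1: revealed 0 new [(none)] -> total=11

Answer: 11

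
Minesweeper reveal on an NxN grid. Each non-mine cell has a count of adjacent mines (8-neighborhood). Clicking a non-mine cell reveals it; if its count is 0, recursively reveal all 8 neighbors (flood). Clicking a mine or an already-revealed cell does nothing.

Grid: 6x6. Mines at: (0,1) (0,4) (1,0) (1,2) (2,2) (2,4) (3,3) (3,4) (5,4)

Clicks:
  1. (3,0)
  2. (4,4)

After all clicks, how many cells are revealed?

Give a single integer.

Click 1 (3,0) count=0: revealed 13 new [(2,0) (2,1) (3,0) (3,1) (3,2) (4,0) (4,1) (4,2) (4,3) (5,0) (5,1) (5,2) (5,3)] -> total=13
Click 2 (4,4) count=3: revealed 1 new [(4,4)] -> total=14

Answer: 14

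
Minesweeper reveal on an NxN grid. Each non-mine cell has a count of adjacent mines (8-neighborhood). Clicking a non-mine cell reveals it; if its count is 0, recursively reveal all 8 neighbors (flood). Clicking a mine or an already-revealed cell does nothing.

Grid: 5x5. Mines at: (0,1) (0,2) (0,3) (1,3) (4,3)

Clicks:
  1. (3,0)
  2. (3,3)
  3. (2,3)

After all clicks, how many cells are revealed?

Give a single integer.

Answer: 14

Derivation:
Click 1 (3,0) count=0: revealed 12 new [(1,0) (1,1) (1,2) (2,0) (2,1) (2,2) (3,0) (3,1) (3,2) (4,0) (4,1) (4,2)] -> total=12
Click 2 (3,3) count=1: revealed 1 new [(3,3)] -> total=13
Click 3 (2,3) count=1: revealed 1 new [(2,3)] -> total=14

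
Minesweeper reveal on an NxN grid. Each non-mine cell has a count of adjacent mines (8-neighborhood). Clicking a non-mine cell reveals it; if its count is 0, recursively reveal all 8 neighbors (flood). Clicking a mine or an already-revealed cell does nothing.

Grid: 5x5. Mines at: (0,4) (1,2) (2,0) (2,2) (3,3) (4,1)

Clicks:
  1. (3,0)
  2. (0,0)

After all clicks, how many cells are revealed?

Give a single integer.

Answer: 5

Derivation:
Click 1 (3,0) count=2: revealed 1 new [(3,0)] -> total=1
Click 2 (0,0) count=0: revealed 4 new [(0,0) (0,1) (1,0) (1,1)] -> total=5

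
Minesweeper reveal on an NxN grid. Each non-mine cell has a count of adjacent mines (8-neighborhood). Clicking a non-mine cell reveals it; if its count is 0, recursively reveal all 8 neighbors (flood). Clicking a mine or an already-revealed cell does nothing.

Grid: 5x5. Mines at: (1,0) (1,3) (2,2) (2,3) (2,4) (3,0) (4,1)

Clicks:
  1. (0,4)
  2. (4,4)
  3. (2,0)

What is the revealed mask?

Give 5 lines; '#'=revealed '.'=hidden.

Click 1 (0,4) count=1: revealed 1 new [(0,4)] -> total=1
Click 2 (4,4) count=0: revealed 6 new [(3,2) (3,3) (3,4) (4,2) (4,3) (4,4)] -> total=7
Click 3 (2,0) count=2: revealed 1 new [(2,0)] -> total=8

Answer: ....#
.....
#....
..###
..###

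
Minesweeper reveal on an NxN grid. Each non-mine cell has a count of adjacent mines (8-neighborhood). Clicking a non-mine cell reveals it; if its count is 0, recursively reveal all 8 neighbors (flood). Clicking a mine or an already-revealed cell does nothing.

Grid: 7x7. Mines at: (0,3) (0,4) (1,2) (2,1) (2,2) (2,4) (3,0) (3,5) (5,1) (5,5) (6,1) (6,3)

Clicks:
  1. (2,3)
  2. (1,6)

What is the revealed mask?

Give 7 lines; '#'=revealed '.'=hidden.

Click 1 (2,3) count=3: revealed 1 new [(2,3)] -> total=1
Click 2 (1,6) count=0: revealed 6 new [(0,5) (0,6) (1,5) (1,6) (2,5) (2,6)] -> total=7

Answer: .....##
.....##
...#.##
.......
.......
.......
.......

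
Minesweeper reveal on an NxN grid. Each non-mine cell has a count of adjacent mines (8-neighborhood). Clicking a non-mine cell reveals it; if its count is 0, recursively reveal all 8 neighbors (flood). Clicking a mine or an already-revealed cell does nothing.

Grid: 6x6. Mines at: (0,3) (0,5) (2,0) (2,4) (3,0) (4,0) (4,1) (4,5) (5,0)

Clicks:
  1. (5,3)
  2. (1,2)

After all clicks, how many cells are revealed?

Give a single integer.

Answer: 10

Derivation:
Click 1 (5,3) count=0: revealed 9 new [(3,2) (3,3) (3,4) (4,2) (4,3) (4,4) (5,2) (5,3) (5,4)] -> total=9
Click 2 (1,2) count=1: revealed 1 new [(1,2)] -> total=10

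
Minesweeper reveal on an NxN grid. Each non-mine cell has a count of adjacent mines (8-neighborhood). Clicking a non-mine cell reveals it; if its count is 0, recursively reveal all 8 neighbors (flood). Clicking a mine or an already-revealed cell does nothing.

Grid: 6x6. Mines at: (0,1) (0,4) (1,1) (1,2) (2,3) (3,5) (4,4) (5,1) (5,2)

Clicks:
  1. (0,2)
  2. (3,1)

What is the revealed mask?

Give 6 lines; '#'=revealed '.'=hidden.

Answer: ..#...
......
###...
###...
###...
......

Derivation:
Click 1 (0,2) count=3: revealed 1 new [(0,2)] -> total=1
Click 2 (3,1) count=0: revealed 9 new [(2,0) (2,1) (2,2) (3,0) (3,1) (3,2) (4,0) (4,1) (4,2)] -> total=10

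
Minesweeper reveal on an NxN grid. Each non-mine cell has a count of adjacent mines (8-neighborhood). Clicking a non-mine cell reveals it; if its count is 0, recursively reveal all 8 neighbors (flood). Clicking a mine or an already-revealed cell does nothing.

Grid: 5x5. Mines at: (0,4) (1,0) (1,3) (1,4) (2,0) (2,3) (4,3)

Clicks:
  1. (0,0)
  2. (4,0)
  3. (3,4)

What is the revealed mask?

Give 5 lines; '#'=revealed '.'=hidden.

Answer: #....
.....
.....
###.#
###..

Derivation:
Click 1 (0,0) count=1: revealed 1 new [(0,0)] -> total=1
Click 2 (4,0) count=0: revealed 6 new [(3,0) (3,1) (3,2) (4,0) (4,1) (4,2)] -> total=7
Click 3 (3,4) count=2: revealed 1 new [(3,4)] -> total=8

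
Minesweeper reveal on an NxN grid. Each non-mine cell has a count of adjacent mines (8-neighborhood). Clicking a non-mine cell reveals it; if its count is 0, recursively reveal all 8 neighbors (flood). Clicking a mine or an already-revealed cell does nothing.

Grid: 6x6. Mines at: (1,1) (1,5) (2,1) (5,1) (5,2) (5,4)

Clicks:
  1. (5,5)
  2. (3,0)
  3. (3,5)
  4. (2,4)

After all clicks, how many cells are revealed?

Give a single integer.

Click 1 (5,5) count=1: revealed 1 new [(5,5)] -> total=1
Click 2 (3,0) count=1: revealed 1 new [(3,0)] -> total=2
Click 3 (3,5) count=0: revealed 18 new [(0,2) (0,3) (0,4) (1,2) (1,3) (1,4) (2,2) (2,3) (2,4) (2,5) (3,2) (3,3) (3,4) (3,5) (4,2) (4,3) (4,4) (4,5)] -> total=20
Click 4 (2,4) count=1: revealed 0 new [(none)] -> total=20

Answer: 20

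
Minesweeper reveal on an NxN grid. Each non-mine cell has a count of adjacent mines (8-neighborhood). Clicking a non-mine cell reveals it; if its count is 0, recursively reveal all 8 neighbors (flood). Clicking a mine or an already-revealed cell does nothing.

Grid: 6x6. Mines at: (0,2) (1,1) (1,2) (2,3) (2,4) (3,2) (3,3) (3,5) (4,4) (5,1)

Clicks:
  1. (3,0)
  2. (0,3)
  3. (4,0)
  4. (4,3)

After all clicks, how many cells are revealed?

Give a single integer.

Click 1 (3,0) count=0: revealed 6 new [(2,0) (2,1) (3,0) (3,1) (4,0) (4,1)] -> total=6
Click 2 (0,3) count=2: revealed 1 new [(0,3)] -> total=7
Click 3 (4,0) count=1: revealed 0 new [(none)] -> total=7
Click 4 (4,3) count=3: revealed 1 new [(4,3)] -> total=8

Answer: 8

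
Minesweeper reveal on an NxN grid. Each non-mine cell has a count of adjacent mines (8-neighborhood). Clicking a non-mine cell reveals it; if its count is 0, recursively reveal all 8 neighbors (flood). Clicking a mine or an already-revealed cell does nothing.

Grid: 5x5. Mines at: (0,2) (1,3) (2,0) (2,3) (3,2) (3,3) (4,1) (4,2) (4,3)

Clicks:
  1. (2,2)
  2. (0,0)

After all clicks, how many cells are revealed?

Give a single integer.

Click 1 (2,2) count=4: revealed 1 new [(2,2)] -> total=1
Click 2 (0,0) count=0: revealed 4 new [(0,0) (0,1) (1,0) (1,1)] -> total=5

Answer: 5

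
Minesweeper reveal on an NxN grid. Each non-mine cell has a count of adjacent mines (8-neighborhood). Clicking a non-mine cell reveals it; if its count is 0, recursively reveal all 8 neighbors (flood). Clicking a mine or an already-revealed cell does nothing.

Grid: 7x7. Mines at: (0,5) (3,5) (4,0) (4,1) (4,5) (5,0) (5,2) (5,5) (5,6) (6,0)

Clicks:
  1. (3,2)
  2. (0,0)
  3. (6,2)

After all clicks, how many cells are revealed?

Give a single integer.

Click 1 (3,2) count=1: revealed 1 new [(3,2)] -> total=1
Click 2 (0,0) count=0: revealed 22 new [(0,0) (0,1) (0,2) (0,3) (0,4) (1,0) (1,1) (1,2) (1,3) (1,4) (2,0) (2,1) (2,2) (2,3) (2,4) (3,0) (3,1) (3,3) (3,4) (4,2) (4,3) (4,4)] -> total=23
Click 3 (6,2) count=1: revealed 1 new [(6,2)] -> total=24

Answer: 24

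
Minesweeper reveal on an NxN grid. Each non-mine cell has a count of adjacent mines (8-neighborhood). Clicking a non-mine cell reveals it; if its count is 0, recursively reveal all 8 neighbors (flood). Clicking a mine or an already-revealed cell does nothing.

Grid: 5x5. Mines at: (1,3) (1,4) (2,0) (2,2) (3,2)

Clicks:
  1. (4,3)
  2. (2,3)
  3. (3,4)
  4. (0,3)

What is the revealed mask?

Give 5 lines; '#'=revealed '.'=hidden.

Answer: ...#.
.....
...##
...##
...##

Derivation:
Click 1 (4,3) count=1: revealed 1 new [(4,3)] -> total=1
Click 2 (2,3) count=4: revealed 1 new [(2,3)] -> total=2
Click 3 (3,4) count=0: revealed 4 new [(2,4) (3,3) (3,4) (4,4)] -> total=6
Click 4 (0,3) count=2: revealed 1 new [(0,3)] -> total=7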